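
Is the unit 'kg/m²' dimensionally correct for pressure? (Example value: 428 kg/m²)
No

pressure has SI base units: kg / (m * s^2)
kg/m² does NOT reduce to kg / (m * s^2); a valid unit for pressure would be e.g. Pa.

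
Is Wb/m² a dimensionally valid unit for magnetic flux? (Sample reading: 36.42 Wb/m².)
No

magnetic flux has SI base units: kg * m^2 / (A * s^2)
Wb/m² does NOT reduce to kg * m^2 / (A * s^2); a valid unit for magnetic flux would be e.g. Wb.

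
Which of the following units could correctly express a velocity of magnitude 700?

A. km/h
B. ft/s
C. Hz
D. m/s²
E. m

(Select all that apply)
A, B

velocity has SI base units: m / s

Checking each option against m / s:
  A. km/h: ✓ matches
  B. ft/s: ✓ matches
  C. Hz: ✗ does not match
  D. m/s²: ✗ does not match
  E. m: ✗ does not match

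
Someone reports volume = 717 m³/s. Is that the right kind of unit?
No

volume has SI base units: m^3
m³/s does NOT reduce to m^3; a valid unit for volume would be e.g. m³.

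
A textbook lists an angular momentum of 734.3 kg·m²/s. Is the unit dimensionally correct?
Yes

angular momentum has SI base units: kg * m^2 / s
kg·m²/s reduces to the same SI base units, so it is a valid unit for angular momentum.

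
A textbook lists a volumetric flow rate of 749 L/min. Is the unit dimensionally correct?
Yes

volumetric flow rate has SI base units: m^3 / s
L/min reduces to the same SI base units, so it is a valid unit for volumetric flow rate.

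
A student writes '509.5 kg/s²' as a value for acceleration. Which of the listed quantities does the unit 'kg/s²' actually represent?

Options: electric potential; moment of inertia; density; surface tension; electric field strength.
surface tension

acceleration should have units dimensionally equivalent to m / s^2 (e.g. m/s²).
The given unit 'kg/s²' reduces to kg / s^2. Of the listed options, that is the dimensionality of surface tension.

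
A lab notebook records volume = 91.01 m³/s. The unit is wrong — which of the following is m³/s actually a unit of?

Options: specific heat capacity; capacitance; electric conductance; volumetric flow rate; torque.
volumetric flow rate

volume should have units dimensionally equivalent to m^3 (e.g. m³).
The given unit 'm³/s' reduces to m^3 / s. Of the listed options, that is the dimensionality of volumetric flow rate.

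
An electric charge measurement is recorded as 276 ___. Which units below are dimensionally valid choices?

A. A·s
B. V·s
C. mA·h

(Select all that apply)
A, C

electric charge has SI base units: A * s

Checking each option against A * s:
  A. A·s: ✓ matches
  B. V·s: ✗ does not match
  C. mA·h: ✓ matches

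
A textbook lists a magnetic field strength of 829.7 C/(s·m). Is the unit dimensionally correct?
Yes

magnetic field strength has SI base units: A / m
C/(s·m) reduces to the same SI base units, so it is a valid unit for magnetic field strength.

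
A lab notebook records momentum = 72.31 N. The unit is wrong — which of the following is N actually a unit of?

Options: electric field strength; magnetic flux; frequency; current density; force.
force

momentum should have units dimensionally equivalent to kg * m / s (e.g. kg·m/s).
The given unit 'N' reduces to kg * m / s^2. Of the listed options, that is the dimensionality of force.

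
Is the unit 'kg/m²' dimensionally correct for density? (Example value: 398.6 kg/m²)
No

density has SI base units: kg / m^3
kg/m² does NOT reduce to kg / m^3; a valid unit for density would be e.g. kg/m³.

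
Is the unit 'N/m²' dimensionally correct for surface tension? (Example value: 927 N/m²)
No

surface tension has SI base units: kg / s^2
N/m² does NOT reduce to kg / s^2; a valid unit for surface tension would be e.g. N/m.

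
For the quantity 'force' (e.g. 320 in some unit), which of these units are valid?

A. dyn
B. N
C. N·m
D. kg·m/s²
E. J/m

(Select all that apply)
A, B, D, E

force has SI base units: kg * m / s^2

Checking each option against kg * m / s^2:
  A. dyn: ✓ matches
  B. N: ✓ matches
  C. N·m: ✗ does not match
  D. kg·m/s²: ✓ matches
  E. J/m: ✓ matches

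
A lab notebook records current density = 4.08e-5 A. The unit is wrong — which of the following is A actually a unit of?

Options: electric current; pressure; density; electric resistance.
electric current

current density should have units dimensionally equivalent to A / m^2 (e.g. A/m²).
The given unit 'A' reduces to A. Of the listed options, that is the dimensionality of electric current.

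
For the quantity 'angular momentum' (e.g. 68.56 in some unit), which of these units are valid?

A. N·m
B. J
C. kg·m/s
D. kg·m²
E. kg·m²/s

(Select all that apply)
E

angular momentum has SI base units: kg * m^2 / s

Checking each option against kg * m^2 / s:
  A. N·m: ✗ does not match
  B. J: ✗ does not match
  C. kg·m/s: ✗ does not match
  D. kg·m²: ✗ does not match
  E. kg·m²/s: ✓ matches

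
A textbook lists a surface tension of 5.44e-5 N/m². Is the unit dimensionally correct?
No

surface tension has SI base units: kg / s^2
N/m² does NOT reduce to kg / s^2; a valid unit for surface tension would be e.g. N/m.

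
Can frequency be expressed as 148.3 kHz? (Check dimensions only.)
Yes

frequency has SI base units: 1 / s
kHz reduces to the same SI base units, so it is a valid unit for frequency.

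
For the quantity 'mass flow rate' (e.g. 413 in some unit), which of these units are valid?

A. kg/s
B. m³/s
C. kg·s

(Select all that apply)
A

mass flow rate has SI base units: kg / s

Checking each option against kg / s:
  A. kg/s: ✓ matches
  B. m³/s: ✗ does not match
  C. kg·s: ✗ does not match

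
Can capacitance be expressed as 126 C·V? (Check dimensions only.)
No

capacitance has SI base units: A^2 * s^4 / (kg * m^2)
C·V does NOT reduce to A^2 * s^4 / (kg * m^2); a valid unit for capacitance would be e.g. F.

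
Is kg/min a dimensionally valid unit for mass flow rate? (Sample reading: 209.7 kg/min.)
Yes

mass flow rate has SI base units: kg / s
kg/min reduces to the same SI base units, so it is a valid unit for mass flow rate.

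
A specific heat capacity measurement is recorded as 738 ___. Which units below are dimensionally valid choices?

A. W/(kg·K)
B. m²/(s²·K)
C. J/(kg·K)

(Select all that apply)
B, C

specific heat capacity has SI base units: m^2 / (s^2 * K)

Checking each option against m^2 / (s^2 * K):
  A. W/(kg·K): ✗ does not match
  B. m²/(s²·K): ✓ matches
  C. J/(kg·K): ✓ matches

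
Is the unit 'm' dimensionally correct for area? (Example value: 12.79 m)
No

area has SI base units: m^2
m does NOT reduce to m^2; a valid unit for area would be e.g. m².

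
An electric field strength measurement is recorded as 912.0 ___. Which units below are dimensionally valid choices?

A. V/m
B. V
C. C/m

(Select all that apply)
A

electric field strength has SI base units: kg * m / (A * s^3)

Checking each option against kg * m / (A * s^3):
  A. V/m: ✓ matches
  B. V: ✗ does not match
  C. C/m: ✗ does not match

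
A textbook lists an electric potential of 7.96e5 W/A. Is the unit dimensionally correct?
Yes

electric potential has SI base units: kg * m^2 / (A * s^3)
W/A reduces to the same SI base units, so it is a valid unit for electric potential.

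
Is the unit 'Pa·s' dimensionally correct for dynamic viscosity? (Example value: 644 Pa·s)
Yes

dynamic viscosity has SI base units: kg / (m * s)
Pa·s reduces to the same SI base units, so it is a valid unit for dynamic viscosity.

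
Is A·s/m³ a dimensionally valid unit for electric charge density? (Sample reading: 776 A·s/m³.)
Yes

electric charge density has SI base units: A * s / m^3
A·s/m³ reduces to the same SI base units, so it is a valid unit for electric charge density.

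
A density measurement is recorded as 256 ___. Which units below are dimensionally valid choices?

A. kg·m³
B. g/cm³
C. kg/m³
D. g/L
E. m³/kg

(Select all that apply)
B, C, D

density has SI base units: kg / m^3

Checking each option against kg / m^3:
  A. kg·m³: ✗ does not match
  B. g/cm³: ✓ matches
  C. kg/m³: ✓ matches
  D. g/L: ✓ matches
  E. m³/kg: ✗ does not match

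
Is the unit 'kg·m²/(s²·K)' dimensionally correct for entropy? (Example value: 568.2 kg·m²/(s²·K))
Yes

entropy has SI base units: kg * m^2 / (s^2 * K)
kg·m²/(s²·K) reduces to the same SI base units, so it is a valid unit for entropy.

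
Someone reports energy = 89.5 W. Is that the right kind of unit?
No

energy has SI base units: kg * m^2 / s^2
W does NOT reduce to kg * m^2 / s^2; a valid unit for energy would be e.g. J.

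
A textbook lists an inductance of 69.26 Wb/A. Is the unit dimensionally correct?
Yes

inductance has SI base units: kg * m^2 / (A^2 * s^2)
Wb/A reduces to the same SI base units, so it is a valid unit for inductance.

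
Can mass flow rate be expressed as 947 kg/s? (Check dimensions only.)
Yes

mass flow rate has SI base units: kg / s
kg/s reduces to the same SI base units, so it is a valid unit for mass flow rate.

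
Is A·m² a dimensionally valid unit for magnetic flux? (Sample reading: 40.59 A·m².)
No

magnetic flux has SI base units: kg * m^2 / (A * s^2)
A·m² does NOT reduce to kg * m^2 / (A * s^2); a valid unit for magnetic flux would be e.g. Wb.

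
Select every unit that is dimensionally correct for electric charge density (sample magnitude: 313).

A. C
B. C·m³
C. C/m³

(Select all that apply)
C

electric charge density has SI base units: A * s / m^3

Checking each option against A * s / m^3:
  A. C: ✗ does not match
  B. C·m³: ✗ does not match
  C. C/m³: ✓ matches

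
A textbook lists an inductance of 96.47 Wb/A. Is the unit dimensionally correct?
Yes

inductance has SI base units: kg * m^2 / (A^2 * s^2)
Wb/A reduces to the same SI base units, so it is a valid unit for inductance.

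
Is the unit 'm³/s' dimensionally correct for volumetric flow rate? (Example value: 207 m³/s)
Yes

volumetric flow rate has SI base units: m^3 / s
m³/s reduces to the same SI base units, so it is a valid unit for volumetric flow rate.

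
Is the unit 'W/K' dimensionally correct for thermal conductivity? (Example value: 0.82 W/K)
No

thermal conductivity has SI base units: kg * m / (s^3 * K)
W/K does NOT reduce to kg * m / (s^3 * K); a valid unit for thermal conductivity would be e.g. W/(m·K).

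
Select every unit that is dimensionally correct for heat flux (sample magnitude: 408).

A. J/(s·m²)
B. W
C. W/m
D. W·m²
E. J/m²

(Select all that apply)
A

heat flux has SI base units: kg / s^3

Checking each option against kg / s^3:
  A. J/(s·m²): ✓ matches
  B. W: ✗ does not match
  C. W/m: ✗ does not match
  D. W·m²: ✗ does not match
  E. J/m²: ✗ does not match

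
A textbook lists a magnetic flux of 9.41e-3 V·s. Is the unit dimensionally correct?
Yes

magnetic flux has SI base units: kg * m^2 / (A * s^2)
V·s reduces to the same SI base units, so it is a valid unit for magnetic flux.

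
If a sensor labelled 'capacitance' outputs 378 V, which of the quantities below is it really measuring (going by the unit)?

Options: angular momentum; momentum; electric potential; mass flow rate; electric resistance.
electric potential

capacitance should have units dimensionally equivalent to A^2 * s^4 / (kg * m^2) (e.g. F).
The given unit 'V' reduces to kg * m^2 / (A * s^3). Of the listed options, that is the dimensionality of electric potential.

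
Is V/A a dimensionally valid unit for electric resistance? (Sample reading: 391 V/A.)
Yes

electric resistance has SI base units: kg * m^2 / (A^2 * s^3)
V/A reduces to the same SI base units, so it is a valid unit for electric resistance.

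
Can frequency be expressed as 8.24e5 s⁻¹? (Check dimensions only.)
Yes

frequency has SI base units: 1 / s
s⁻¹ reduces to the same SI base units, so it is a valid unit for frequency.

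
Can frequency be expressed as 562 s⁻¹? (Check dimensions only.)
Yes

frequency has SI base units: 1 / s
s⁻¹ reduces to the same SI base units, so it is a valid unit for frequency.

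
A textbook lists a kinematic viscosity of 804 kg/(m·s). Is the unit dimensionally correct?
No

kinematic viscosity has SI base units: m^2 / s
kg/(m·s) does NOT reduce to m^2 / s; a valid unit for kinematic viscosity would be e.g. m²/s.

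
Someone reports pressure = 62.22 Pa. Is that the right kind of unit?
Yes

pressure has SI base units: kg / (m * s^2)
Pa reduces to the same SI base units, so it is a valid unit for pressure.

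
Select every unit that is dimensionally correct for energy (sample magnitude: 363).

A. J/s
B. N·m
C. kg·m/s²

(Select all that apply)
B

energy has SI base units: kg * m^2 / s^2

Checking each option against kg * m^2 / s^2:
  A. J/s: ✗ does not match
  B. N·m: ✓ matches
  C. kg·m/s²: ✗ does not match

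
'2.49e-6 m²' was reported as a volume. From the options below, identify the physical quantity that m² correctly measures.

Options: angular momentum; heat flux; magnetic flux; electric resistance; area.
area

volume should have units dimensionally equivalent to m^3 (e.g. m³).
The given unit 'm²' reduces to m^2. Of the listed options, that is the dimensionality of area.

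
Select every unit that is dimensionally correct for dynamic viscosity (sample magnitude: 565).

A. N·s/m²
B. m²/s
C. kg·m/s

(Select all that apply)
A

dynamic viscosity has SI base units: kg / (m * s)

Checking each option against kg / (m * s):
  A. N·s/m²: ✓ matches
  B. m²/s: ✗ does not match
  C. kg·m/s: ✗ does not match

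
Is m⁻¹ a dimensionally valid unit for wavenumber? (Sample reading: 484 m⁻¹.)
Yes

wavenumber has SI base units: 1 / m
m⁻¹ reduces to the same SI base units, so it is a valid unit for wavenumber.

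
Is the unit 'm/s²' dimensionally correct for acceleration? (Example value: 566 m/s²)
Yes

acceleration has SI base units: m / s^2
m/s² reduces to the same SI base units, so it is a valid unit for acceleration.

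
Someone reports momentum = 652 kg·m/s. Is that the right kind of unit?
Yes

momentum has SI base units: kg * m / s
kg·m/s reduces to the same SI base units, so it is a valid unit for momentum.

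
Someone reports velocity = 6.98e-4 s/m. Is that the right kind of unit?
No

velocity has SI base units: m / s
s/m does NOT reduce to m / s; a valid unit for velocity would be e.g. m/s.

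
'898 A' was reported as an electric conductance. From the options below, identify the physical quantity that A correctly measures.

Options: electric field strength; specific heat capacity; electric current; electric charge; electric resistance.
electric current

electric conductance should have units dimensionally equivalent to A^2 * s^3 / (kg * m^2) (e.g. S).
The given unit 'A' reduces to A. Of the listed options, that is the dimensionality of electric current.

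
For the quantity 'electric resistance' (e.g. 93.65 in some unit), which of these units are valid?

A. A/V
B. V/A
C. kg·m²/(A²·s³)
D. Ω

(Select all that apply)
B, C, D

electric resistance has SI base units: kg * m^2 / (A^2 * s^3)

Checking each option against kg * m^2 / (A^2 * s^3):
  A. A/V: ✗ does not match
  B. V/A: ✓ matches
  C. kg·m²/(A²·s³): ✓ matches
  D. Ω: ✓ matches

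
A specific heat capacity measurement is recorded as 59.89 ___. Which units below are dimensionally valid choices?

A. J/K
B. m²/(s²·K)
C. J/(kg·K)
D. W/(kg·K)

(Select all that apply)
B, C

specific heat capacity has SI base units: m^2 / (s^2 * K)

Checking each option against m^2 / (s^2 * K):
  A. J/K: ✗ does not match
  B. m²/(s²·K): ✓ matches
  C. J/(kg·K): ✓ matches
  D. W/(kg·K): ✗ does not match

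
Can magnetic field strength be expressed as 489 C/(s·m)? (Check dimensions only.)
Yes

magnetic field strength has SI base units: A / m
C/(s·m) reduces to the same SI base units, so it is a valid unit for magnetic field strength.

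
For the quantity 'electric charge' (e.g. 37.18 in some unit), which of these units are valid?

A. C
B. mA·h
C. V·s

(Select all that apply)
A, B

electric charge has SI base units: A * s

Checking each option against A * s:
  A. C: ✓ matches
  B. mA·h: ✓ matches
  C. V·s: ✗ does not match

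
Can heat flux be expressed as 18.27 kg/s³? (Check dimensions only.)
Yes

heat flux has SI base units: kg / s^3
kg/s³ reduces to the same SI base units, so it is a valid unit for heat flux.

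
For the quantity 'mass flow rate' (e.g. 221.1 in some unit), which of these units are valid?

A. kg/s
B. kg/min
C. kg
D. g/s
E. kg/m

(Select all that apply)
A, B, D

mass flow rate has SI base units: kg / s

Checking each option against kg / s:
  A. kg/s: ✓ matches
  B. kg/min: ✓ matches
  C. kg: ✗ does not match
  D. g/s: ✓ matches
  E. kg/m: ✗ does not match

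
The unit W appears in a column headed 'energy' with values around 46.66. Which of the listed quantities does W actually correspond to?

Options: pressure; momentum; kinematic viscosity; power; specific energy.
power

energy should have units dimensionally equivalent to kg * m^2 / s^2 (e.g. J).
The given unit 'W' reduces to kg * m^2 / s^3. Of the listed options, that is the dimensionality of power.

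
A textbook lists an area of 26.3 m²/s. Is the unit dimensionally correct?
No

area has SI base units: m^2
m²/s does NOT reduce to m^2; a valid unit for area would be e.g. m².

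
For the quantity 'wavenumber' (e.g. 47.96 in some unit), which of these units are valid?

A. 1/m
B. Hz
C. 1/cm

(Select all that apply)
A, C

wavenumber has SI base units: 1 / m

Checking each option against 1 / m:
  A. 1/m: ✓ matches
  B. Hz: ✗ does not match
  C. 1/cm: ✓ matches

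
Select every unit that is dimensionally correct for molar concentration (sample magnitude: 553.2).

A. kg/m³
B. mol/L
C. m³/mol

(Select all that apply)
B

molar concentration has SI base units: mol / m^3

Checking each option against mol / m^3:
  A. kg/m³: ✗ does not match
  B. mol/L: ✓ matches
  C. m³/mol: ✗ does not match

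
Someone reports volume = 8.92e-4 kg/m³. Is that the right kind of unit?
No

volume has SI base units: m^3
kg/m³ does NOT reduce to m^3; a valid unit for volume would be e.g. m³.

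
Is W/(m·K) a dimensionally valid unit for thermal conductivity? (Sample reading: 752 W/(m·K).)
Yes

thermal conductivity has SI base units: kg * m / (s^3 * K)
W/(m·K) reduces to the same SI base units, so it is a valid unit for thermal conductivity.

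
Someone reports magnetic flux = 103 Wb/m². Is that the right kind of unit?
No

magnetic flux has SI base units: kg * m^2 / (A * s^2)
Wb/m² does NOT reduce to kg * m^2 / (A * s^2); a valid unit for magnetic flux would be e.g. Wb.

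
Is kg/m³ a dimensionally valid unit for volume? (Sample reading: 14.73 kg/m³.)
No

volume has SI base units: m^3
kg/m³ does NOT reduce to m^3; a valid unit for volume would be e.g. m³.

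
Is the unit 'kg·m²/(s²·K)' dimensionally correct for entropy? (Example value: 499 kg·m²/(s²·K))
Yes

entropy has SI base units: kg * m^2 / (s^2 * K)
kg·m²/(s²·K) reduces to the same SI base units, so it is a valid unit for entropy.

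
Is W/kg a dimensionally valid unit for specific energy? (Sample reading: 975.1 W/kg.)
No

specific energy has SI base units: m^2 / s^2
W/kg does NOT reduce to m^2 / s^2; a valid unit for specific energy would be e.g. J/kg.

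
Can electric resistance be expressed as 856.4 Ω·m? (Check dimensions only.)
No

electric resistance has SI base units: kg * m^2 / (A^2 * s^3)
Ω·m does NOT reduce to kg * m^2 / (A^2 * s^3); a valid unit for electric resistance would be e.g. Ω.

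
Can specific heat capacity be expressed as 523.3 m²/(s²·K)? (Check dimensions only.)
Yes

specific heat capacity has SI base units: m^2 / (s^2 * K)
m²/(s²·K) reduces to the same SI base units, so it is a valid unit for specific heat capacity.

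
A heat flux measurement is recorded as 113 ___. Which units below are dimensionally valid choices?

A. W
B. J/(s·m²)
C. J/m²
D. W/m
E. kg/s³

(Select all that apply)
B, E

heat flux has SI base units: kg / s^3

Checking each option against kg / s^3:
  A. W: ✗ does not match
  B. J/(s·m²): ✓ matches
  C. J/m²: ✗ does not match
  D. W/m: ✗ does not match
  E. kg/s³: ✓ matches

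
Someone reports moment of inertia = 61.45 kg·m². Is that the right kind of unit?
Yes

moment of inertia has SI base units: kg * m^2
kg·m² reduces to the same SI base units, so it is a valid unit for moment of inertia.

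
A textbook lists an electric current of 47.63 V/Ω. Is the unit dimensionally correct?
Yes

electric current has SI base units: A
V/Ω reduces to the same SI base units, so it is a valid unit for electric current.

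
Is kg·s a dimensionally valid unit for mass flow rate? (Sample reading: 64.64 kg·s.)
No

mass flow rate has SI base units: kg / s
kg·s does NOT reduce to kg / s; a valid unit for mass flow rate would be e.g. kg/s.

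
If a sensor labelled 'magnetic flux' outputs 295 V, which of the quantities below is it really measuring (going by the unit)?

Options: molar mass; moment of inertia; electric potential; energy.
electric potential

magnetic flux should have units dimensionally equivalent to kg * m^2 / (A * s^2) (e.g. Wb).
The given unit 'V' reduces to kg * m^2 / (A * s^3). Of the listed options, that is the dimensionality of electric potential.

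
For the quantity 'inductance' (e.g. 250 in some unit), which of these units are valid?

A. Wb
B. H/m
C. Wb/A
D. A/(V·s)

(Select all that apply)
C

inductance has SI base units: kg * m^2 / (A^2 * s^2)

Checking each option against kg * m^2 / (A^2 * s^2):
  A. Wb: ✗ does not match
  B. H/m: ✗ does not match
  C. Wb/A: ✓ matches
  D. A/(V·s): ✗ does not match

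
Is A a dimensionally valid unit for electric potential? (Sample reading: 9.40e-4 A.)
No

electric potential has SI base units: kg * m^2 / (A * s^3)
A does NOT reduce to kg * m^2 / (A * s^3); a valid unit for electric potential would be e.g. V.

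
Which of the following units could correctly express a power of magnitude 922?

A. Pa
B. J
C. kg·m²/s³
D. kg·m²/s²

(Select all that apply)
C

power has SI base units: kg * m^2 / s^3

Checking each option against kg * m^2 / s^3:
  A. Pa: ✗ does not match
  B. J: ✗ does not match
  C. kg·m²/s³: ✓ matches
  D. kg·m²/s²: ✗ does not match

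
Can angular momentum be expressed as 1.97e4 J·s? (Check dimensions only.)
Yes

angular momentum has SI base units: kg * m^2 / s
J·s reduces to the same SI base units, so it is a valid unit for angular momentum.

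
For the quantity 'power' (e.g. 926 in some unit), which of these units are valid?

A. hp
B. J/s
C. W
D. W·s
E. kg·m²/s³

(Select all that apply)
A, B, C, E

power has SI base units: kg * m^2 / s^3

Checking each option against kg * m^2 / s^3:
  A. hp: ✓ matches
  B. J/s: ✓ matches
  C. W: ✓ matches
  D. W·s: ✗ does not match
  E. kg·m²/s³: ✓ matches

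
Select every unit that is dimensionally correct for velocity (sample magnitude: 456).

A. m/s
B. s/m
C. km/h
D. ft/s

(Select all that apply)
A, C, D

velocity has SI base units: m / s

Checking each option against m / s:
  A. m/s: ✓ matches
  B. s/m: ✗ does not match
  C. km/h: ✓ matches
  D. ft/s: ✓ matches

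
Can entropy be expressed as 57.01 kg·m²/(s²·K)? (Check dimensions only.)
Yes

entropy has SI base units: kg * m^2 / (s^2 * K)
kg·m²/(s²·K) reduces to the same SI base units, so it is a valid unit for entropy.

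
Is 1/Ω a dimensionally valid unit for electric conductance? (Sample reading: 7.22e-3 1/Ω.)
Yes

electric conductance has SI base units: A^2 * s^3 / (kg * m^2)
1/Ω reduces to the same SI base units, so it is a valid unit for electric conductance.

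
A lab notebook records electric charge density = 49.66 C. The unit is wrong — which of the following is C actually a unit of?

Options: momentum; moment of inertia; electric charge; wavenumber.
electric charge

electric charge density should have units dimensionally equivalent to A * s / m^3 (e.g. C/m³).
The given unit 'C' reduces to A * s. Of the listed options, that is the dimensionality of electric charge.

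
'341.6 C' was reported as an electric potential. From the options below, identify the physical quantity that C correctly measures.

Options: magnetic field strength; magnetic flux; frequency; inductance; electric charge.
electric charge

electric potential should have units dimensionally equivalent to kg * m^2 / (A * s^3) (e.g. V).
The given unit 'C' reduces to A * s. Of the listed options, that is the dimensionality of electric charge.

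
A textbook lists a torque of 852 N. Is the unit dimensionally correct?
No

torque has SI base units: kg * m^2 / s^2
N does NOT reduce to kg * m^2 / s^2; a valid unit for torque would be e.g. N·m.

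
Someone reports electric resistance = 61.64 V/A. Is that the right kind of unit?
Yes

electric resistance has SI base units: kg * m^2 / (A^2 * s^3)
V/A reduces to the same SI base units, so it is a valid unit for electric resistance.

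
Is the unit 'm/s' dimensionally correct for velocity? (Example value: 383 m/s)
Yes

velocity has SI base units: m / s
m/s reduces to the same SI base units, so it is a valid unit for velocity.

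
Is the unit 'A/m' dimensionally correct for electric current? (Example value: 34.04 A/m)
No

electric current has SI base units: A
A/m does NOT reduce to A; a valid unit for electric current would be e.g. A.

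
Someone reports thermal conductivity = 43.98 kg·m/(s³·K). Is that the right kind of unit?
Yes

thermal conductivity has SI base units: kg * m / (s^3 * K)
kg·m/(s³·K) reduces to the same SI base units, so it is a valid unit for thermal conductivity.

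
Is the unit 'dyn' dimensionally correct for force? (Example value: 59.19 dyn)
Yes

force has SI base units: kg * m / s^2
dyn reduces to the same SI base units, so it is a valid unit for force.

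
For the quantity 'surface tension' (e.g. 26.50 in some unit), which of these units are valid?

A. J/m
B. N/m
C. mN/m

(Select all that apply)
B, C

surface tension has SI base units: kg / s^2

Checking each option against kg / s^2:
  A. J/m: ✗ does not match
  B. N/m: ✓ matches
  C. mN/m: ✓ matches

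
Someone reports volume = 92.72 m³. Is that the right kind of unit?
Yes

volume has SI base units: m^3
m³ reduces to the same SI base units, so it is a valid unit for volume.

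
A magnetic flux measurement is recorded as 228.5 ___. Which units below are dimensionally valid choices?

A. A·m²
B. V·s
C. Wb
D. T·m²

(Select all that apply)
B, C, D

magnetic flux has SI base units: kg * m^2 / (A * s^2)

Checking each option against kg * m^2 / (A * s^2):
  A. A·m²: ✗ does not match
  B. V·s: ✓ matches
  C. Wb: ✓ matches
  D. T·m²: ✓ matches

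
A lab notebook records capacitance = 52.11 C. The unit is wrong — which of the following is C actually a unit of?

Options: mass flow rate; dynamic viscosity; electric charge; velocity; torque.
electric charge

capacitance should have units dimensionally equivalent to A^2 * s^4 / (kg * m^2) (e.g. F).
The given unit 'C' reduces to A * s. Of the listed options, that is the dimensionality of electric charge.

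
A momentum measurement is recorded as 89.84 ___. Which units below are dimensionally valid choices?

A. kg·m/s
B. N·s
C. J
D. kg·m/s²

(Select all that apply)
A, B

momentum has SI base units: kg * m / s

Checking each option against kg * m / s:
  A. kg·m/s: ✓ matches
  B. N·s: ✓ matches
  C. J: ✗ does not match
  D. kg·m/s²: ✗ does not match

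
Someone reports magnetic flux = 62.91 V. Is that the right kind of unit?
No

magnetic flux has SI base units: kg * m^2 / (A * s^2)
V does NOT reduce to kg * m^2 / (A * s^2); a valid unit for magnetic flux would be e.g. Wb.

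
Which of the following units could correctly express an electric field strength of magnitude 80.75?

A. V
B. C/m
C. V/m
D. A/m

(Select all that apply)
C

electric field strength has SI base units: kg * m / (A * s^3)

Checking each option against kg * m / (A * s^3):
  A. V: ✗ does not match
  B. C/m: ✗ does not match
  C. V/m: ✓ matches
  D. A/m: ✗ does not match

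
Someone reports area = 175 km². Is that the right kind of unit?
Yes

area has SI base units: m^2
km² reduces to the same SI base units, so it is a valid unit for area.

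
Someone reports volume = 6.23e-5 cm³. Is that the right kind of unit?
Yes

volume has SI base units: m^3
cm³ reduces to the same SI base units, so it is a valid unit for volume.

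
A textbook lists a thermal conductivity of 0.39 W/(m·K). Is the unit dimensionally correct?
Yes

thermal conductivity has SI base units: kg * m / (s^3 * K)
W/(m·K) reduces to the same SI base units, so it is a valid unit for thermal conductivity.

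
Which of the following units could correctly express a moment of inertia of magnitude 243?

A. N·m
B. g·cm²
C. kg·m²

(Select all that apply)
B, C

moment of inertia has SI base units: kg * m^2

Checking each option against kg * m^2:
  A. N·m: ✗ does not match
  B. g·cm²: ✓ matches
  C. kg·m²: ✓ matches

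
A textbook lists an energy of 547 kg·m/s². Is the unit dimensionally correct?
No

energy has SI base units: kg * m^2 / s^2
kg·m/s² does NOT reduce to kg * m^2 / s^2; a valid unit for energy would be e.g. J.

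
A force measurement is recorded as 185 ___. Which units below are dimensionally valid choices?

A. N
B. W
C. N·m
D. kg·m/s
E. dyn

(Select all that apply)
A, E

force has SI base units: kg * m / s^2

Checking each option against kg * m / s^2:
  A. N: ✓ matches
  B. W: ✗ does not match
  C. N·m: ✗ does not match
  D. kg·m/s: ✗ does not match
  E. dyn: ✓ matches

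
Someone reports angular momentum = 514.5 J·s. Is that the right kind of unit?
Yes

angular momentum has SI base units: kg * m^2 / s
J·s reduces to the same SI base units, so it is a valid unit for angular momentum.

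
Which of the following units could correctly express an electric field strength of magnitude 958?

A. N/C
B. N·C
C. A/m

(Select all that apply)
A

electric field strength has SI base units: kg * m / (A * s^3)

Checking each option against kg * m / (A * s^3):
  A. N/C: ✓ matches
  B. N·C: ✗ does not match
  C. A/m: ✗ does not match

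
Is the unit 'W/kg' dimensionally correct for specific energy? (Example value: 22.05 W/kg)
No

specific energy has SI base units: m^2 / s^2
W/kg does NOT reduce to m^2 / s^2; a valid unit for specific energy would be e.g. J/kg.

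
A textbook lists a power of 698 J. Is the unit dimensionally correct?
No

power has SI base units: kg * m^2 / s^3
J does NOT reduce to kg * m^2 / s^3; a valid unit for power would be e.g. W.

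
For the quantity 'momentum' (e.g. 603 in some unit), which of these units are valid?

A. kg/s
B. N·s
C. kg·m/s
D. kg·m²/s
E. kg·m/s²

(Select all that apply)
B, C

momentum has SI base units: kg * m / s

Checking each option against kg * m / s:
  A. kg/s: ✗ does not match
  B. N·s: ✓ matches
  C. kg·m/s: ✓ matches
  D. kg·m²/s: ✗ does not match
  E. kg·m/s²: ✗ does not match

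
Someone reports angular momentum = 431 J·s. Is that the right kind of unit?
Yes

angular momentum has SI base units: kg * m^2 / s
J·s reduces to the same SI base units, so it is a valid unit for angular momentum.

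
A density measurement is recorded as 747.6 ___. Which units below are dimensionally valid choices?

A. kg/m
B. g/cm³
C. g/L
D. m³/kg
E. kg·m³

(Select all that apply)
B, C

density has SI base units: kg / m^3

Checking each option against kg / m^3:
  A. kg/m: ✗ does not match
  B. g/cm³: ✓ matches
  C. g/L: ✓ matches
  D. m³/kg: ✗ does not match
  E. kg·m³: ✗ does not match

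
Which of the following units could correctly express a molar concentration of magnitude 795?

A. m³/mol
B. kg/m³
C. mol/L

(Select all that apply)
C

molar concentration has SI base units: mol / m^3

Checking each option against mol / m^3:
  A. m³/mol: ✗ does not match
  B. kg/m³: ✗ does not match
  C. mol/L: ✓ matches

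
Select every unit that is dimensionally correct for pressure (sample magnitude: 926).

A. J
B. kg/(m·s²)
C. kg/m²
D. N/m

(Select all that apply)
B

pressure has SI base units: kg / (m * s^2)

Checking each option against kg / (m * s^2):
  A. J: ✗ does not match
  B. kg/(m·s²): ✓ matches
  C. kg/m²: ✗ does not match
  D. N/m: ✗ does not match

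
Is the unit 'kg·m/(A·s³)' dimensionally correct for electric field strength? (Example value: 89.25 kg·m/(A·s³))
Yes

electric field strength has SI base units: kg * m / (A * s^3)
kg·m/(A·s³) reduces to the same SI base units, so it is a valid unit for electric field strength.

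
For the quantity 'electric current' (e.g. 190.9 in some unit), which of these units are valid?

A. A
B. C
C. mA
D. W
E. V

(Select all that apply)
A, C

electric current has SI base units: A

Checking each option against A:
  A. A: ✓ matches
  B. C: ✗ does not match
  C. mA: ✓ matches
  D. W: ✗ does not match
  E. V: ✗ does not match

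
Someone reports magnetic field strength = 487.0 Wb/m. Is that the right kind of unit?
No

magnetic field strength has SI base units: A / m
Wb/m does NOT reduce to A / m; a valid unit for magnetic field strength would be e.g. A/m.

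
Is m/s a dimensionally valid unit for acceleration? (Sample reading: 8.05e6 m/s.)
No

acceleration has SI base units: m / s^2
m/s does NOT reduce to m / s^2; a valid unit for acceleration would be e.g. m/s².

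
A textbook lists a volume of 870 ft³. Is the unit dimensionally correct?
Yes

volume has SI base units: m^3
ft³ reduces to the same SI base units, so it is a valid unit for volume.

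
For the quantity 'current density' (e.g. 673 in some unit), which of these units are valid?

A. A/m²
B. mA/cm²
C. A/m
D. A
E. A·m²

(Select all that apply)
A, B

current density has SI base units: A / m^2

Checking each option against A / m^2:
  A. A/m²: ✓ matches
  B. mA/cm²: ✓ matches
  C. A/m: ✗ does not match
  D. A: ✗ does not match
  E. A·m²: ✗ does not match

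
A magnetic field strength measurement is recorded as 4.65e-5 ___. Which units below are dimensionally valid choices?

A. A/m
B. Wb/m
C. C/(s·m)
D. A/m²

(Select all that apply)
A, C

magnetic field strength has SI base units: A / m

Checking each option against A / m:
  A. A/m: ✓ matches
  B. Wb/m: ✗ does not match
  C. C/(s·m): ✓ matches
  D. A/m²: ✗ does not match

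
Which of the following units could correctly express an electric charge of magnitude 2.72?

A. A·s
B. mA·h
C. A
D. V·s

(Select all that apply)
A, B

electric charge has SI base units: A * s

Checking each option against A * s:
  A. A·s: ✓ matches
  B. mA·h: ✓ matches
  C. A: ✗ does not match
  D. V·s: ✗ does not match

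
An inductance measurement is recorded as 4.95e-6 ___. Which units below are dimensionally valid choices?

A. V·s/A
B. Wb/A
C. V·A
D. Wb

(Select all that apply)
A, B

inductance has SI base units: kg * m^2 / (A^2 * s^2)

Checking each option against kg * m^2 / (A^2 * s^2):
  A. V·s/A: ✓ matches
  B. Wb/A: ✓ matches
  C. V·A: ✗ does not match
  D. Wb: ✗ does not match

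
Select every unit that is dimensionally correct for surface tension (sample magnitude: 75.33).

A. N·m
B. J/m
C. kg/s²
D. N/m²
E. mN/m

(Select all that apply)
C, E

surface tension has SI base units: kg / s^2

Checking each option against kg / s^2:
  A. N·m: ✗ does not match
  B. J/m: ✗ does not match
  C. kg/s²: ✓ matches
  D. N/m²: ✗ does not match
  E. mN/m: ✓ matches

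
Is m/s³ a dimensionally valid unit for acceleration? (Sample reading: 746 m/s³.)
No

acceleration has SI base units: m / s^2
m/s³ does NOT reduce to m / s^2; a valid unit for acceleration would be e.g. m/s².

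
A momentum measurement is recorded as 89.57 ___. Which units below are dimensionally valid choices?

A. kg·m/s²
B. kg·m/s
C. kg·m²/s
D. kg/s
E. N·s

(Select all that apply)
B, E

momentum has SI base units: kg * m / s

Checking each option against kg * m / s:
  A. kg·m/s²: ✗ does not match
  B. kg·m/s: ✓ matches
  C. kg·m²/s: ✗ does not match
  D. kg/s: ✗ does not match
  E. N·s: ✓ matches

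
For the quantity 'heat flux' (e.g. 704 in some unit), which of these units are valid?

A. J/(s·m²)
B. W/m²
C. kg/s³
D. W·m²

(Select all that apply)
A, B, C

heat flux has SI base units: kg / s^3

Checking each option against kg / s^3:
  A. J/(s·m²): ✓ matches
  B. W/m²: ✓ matches
  C. kg/s³: ✓ matches
  D. W·m²: ✗ does not match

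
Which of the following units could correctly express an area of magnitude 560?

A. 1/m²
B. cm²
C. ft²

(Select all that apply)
B, C

area has SI base units: m^2

Checking each option against m^2:
  A. 1/m²: ✗ does not match
  B. cm²: ✓ matches
  C. ft²: ✓ matches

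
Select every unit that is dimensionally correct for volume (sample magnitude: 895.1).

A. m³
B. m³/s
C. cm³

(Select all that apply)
A, C

volume has SI base units: m^3

Checking each option against m^3:
  A. m³: ✓ matches
  B. m³/s: ✗ does not match
  C. cm³: ✓ matches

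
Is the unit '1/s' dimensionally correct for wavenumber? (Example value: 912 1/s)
No

wavenumber has SI base units: 1 / m
1/s does NOT reduce to 1 / m; a valid unit for wavenumber would be e.g. 1/m.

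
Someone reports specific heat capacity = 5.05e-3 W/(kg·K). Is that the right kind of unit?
No

specific heat capacity has SI base units: m^2 / (s^2 * K)
W/(kg·K) does NOT reduce to m^2 / (s^2 * K); a valid unit for specific heat capacity would be e.g. J/(kg·K).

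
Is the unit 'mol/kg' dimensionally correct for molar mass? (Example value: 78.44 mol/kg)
No

molar mass has SI base units: kg / mol
mol/kg does NOT reduce to kg / mol; a valid unit for molar mass would be e.g. kg/mol.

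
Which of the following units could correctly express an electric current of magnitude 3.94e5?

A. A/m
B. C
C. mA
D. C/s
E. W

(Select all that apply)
C, D

electric current has SI base units: A

Checking each option against A:
  A. A/m: ✗ does not match
  B. C: ✗ does not match
  C. mA: ✓ matches
  D. C/s: ✓ matches
  E. W: ✗ does not match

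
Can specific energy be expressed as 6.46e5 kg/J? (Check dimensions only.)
No

specific energy has SI base units: m^2 / s^2
kg/J does NOT reduce to m^2 / s^2; a valid unit for specific energy would be e.g. J/kg.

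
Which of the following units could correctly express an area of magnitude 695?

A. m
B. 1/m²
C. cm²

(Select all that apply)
C

area has SI base units: m^2

Checking each option against m^2:
  A. m: ✗ does not match
  B. 1/m²: ✗ does not match
  C. cm²: ✓ matches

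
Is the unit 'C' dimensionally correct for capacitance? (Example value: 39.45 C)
No

capacitance has SI base units: A^2 * s^4 / (kg * m^2)
C does NOT reduce to A^2 * s^4 / (kg * m^2); a valid unit for capacitance would be e.g. F.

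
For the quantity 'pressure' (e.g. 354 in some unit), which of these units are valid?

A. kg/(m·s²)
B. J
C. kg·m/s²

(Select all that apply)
A

pressure has SI base units: kg / (m * s^2)

Checking each option against kg / (m * s^2):
  A. kg/(m·s²): ✓ matches
  B. J: ✗ does not match
  C. kg·m/s²: ✗ does not match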